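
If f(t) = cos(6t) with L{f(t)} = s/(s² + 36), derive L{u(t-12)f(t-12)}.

Time shift theorem: L{u(t-a)f(t-a)} = e^(-as)F(s). Here a=12, F(s) = s/(s² + 36), so L{u(t-12)f(t-12)} = e^(-12s)·s/(s² + 36)

Final answer: e^(-12s)·s/(s² + 36)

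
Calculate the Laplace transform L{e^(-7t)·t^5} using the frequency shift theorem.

L{e^(at)·t^n} = n!/(s-a)^(n+1), so L{e^(-7t)·t^5} = 120/(s+7)^6

Final answer: 120/(s+7)^6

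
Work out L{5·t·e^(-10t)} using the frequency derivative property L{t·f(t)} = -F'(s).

L{e^(-10t)} = 1/(s+10). By frequency derivative: L{t·e^(-10t)} = -d/ds[1/(s+10)] = -(-1)/(s+10)² = 1/(s+10)². Then L{5·t·e^(-10t)} = 5·1/(s+10)² = 5/(s+10)²

Final answer: 5/(s+10)²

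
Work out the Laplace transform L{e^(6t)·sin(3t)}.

L{e^(at)·sin(ωt)} = ω/((s-a)² + ω²), so L{e^(6t)·sin(3t)} = 3/((s-6)² + 9)

Final answer: 3/((s-6)² + 9)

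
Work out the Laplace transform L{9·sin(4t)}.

L{sin(ωt)} = ω/(s² + ω²), so L{sin(4t)} = 4/(s² + 16). Then L{9·sin(4t)} = 9·4/(s² + 16) = 36/(s² + 16)

Final answer: 36/(s² + 16)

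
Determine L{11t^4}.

L{t^n} = n!/s^(n+1). So L{11t^4} = 11·4!/s^5 = 264/s^5

Final answer: 264/s^5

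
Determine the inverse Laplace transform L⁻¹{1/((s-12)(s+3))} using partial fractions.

Decompose: A/(s-12) + B/(s+3). A = 1/15, B = -1/15. f(t) = (e^(12t) - e^(-3t))/15

Final answer: (e^(12t) - e^(-3t))/15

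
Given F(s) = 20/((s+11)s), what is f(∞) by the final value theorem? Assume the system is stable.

f(∞) = lim_{s→0} sF(s) = lim_{s→0} 20/(s+11) = 20/11

Final answer: 20/11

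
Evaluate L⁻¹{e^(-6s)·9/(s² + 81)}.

L⁻¹{9/(s² + 81)} = sin(9t). By the time shift theorem, L⁻¹{e^(-as)F(s)} = u(t-a)f(t-a) with a=6, so L⁻¹{e^(-6s)·9/(s² + 81)} = u(t-6)·sin(9(t-6))

Final answer: u(t-6)·sin(9(t-6))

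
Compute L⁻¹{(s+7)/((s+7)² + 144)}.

Using frequency shift: L⁻¹{(s-a)/((s-a)² + b²)} = e^(at)cos(bt). Here a=-7, b=12

Final answer: e^(-7t)·cos(12t)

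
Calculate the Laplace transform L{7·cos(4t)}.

L{cos(ωt)} = s/(s² + ω²), so L{cos(4t)} = s/(s² + 16). Then L{7·cos(4t)} = 7·s/(s² + 16) = 7s/(s² + 16)

Final answer: 7s/(s² + 16)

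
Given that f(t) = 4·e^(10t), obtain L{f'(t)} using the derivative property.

f(0) = 4, F(s) = 4/(s-10). L{f'(t)} = s·F(s) - f(0) = 4s/(s-10) - 4 = (4s - 4(s-10))/(s-10) = 40/(s-10)

Final answer: 40/(s-10)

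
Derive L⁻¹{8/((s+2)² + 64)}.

Form: b/((s-a)² + b²) → e^(at)sin(bt). With a=-2, b=8

Final answer: e^(-2t)·sin(8t)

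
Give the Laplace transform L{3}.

L{3} = 3 · L{1} = 3/s

Final answer: 3/s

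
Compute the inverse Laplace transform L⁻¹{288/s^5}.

L⁻¹{n!/s^(n+1)} = t^n with n=4. So L⁻¹{24/s^5} = t^4, and L⁻¹{288/s^5} = (288/24)·t^4 = 12·t^4

Final answer: 12·t^4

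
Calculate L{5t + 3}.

L{5t + 3} = 5·L{t} + 3·L{1} = 5/s² + 3/s

Final answer: 5/s² + 3/s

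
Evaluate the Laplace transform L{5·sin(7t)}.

L{sin(ωt)} = ω/(s² + ω²), so L{sin(7t)} = 7/(s² + 49). Then L{5·sin(7t)} = 5·7/(s² + 49) = 35/(s² + 49)

Final answer: 35/(s² + 49)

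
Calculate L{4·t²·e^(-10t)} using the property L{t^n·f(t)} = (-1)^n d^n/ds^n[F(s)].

L{e^(-10t)} = 1/(s+10). d/ds[1/(s+10)] = -1/(s+10)². d²/ds²[1/(s+10)] = 2/(s+10)³. So L{t²·e^(-10t)} = (-1)² · 2/(s+10)³ = 2/(s+10)³. Then L{4·t²·e^(-10t)} = 4·2/(s+10)³ = 8/(s+10)³

Final answer: 8/(s+10)³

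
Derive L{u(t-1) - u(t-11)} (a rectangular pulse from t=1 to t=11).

L{u(t-a)} = e^(-as)/s. L{u(t-1) - u(t-11)} = (e^(-s) - e^(-11s))/s

Final answer: (e^(-s) - e^(-11s))/s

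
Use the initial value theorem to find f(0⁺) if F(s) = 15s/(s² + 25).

f(0⁺) = lim_{s→∞} s·15s/(s² + 25) = lim_{s→∞} 15s²/(s² + 25) = 15

Final answer: 15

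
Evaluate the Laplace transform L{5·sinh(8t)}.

L{sinh(ωt)} = ω/(s² - ω²), so L{sinh(8t)} = 8/(s² - 64). Then L{5·sinh(8t)} = 5·8/(s² - 64) = 40/(s² - 64)

Final answer: 40/(s² - 64)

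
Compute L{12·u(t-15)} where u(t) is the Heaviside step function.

L{u(t-a)} = e^(-as)/s. Here a=15, so L{u(t-15)} = e^(-15s)/s, and L{12·u(t-15)} = 12·e^(-15s)/s

Final answer: 12·e^(-15s)/s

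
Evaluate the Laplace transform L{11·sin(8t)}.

L{sin(ωt)} = ω/(s² + ω²), so L{sin(8t)} = 8/(s² + 64). Then L{11·sin(8t)} = 11·8/(s² + 64) = 88/(s² + 64)

Final answer: 88/(s² + 64)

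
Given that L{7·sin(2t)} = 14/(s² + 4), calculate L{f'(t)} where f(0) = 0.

L{f'(t)} = s·F(s) - f(0) = s·14/(s² + 4) - 0 = 14s/(s² + 4)

Final answer: 14s/(s² + 4)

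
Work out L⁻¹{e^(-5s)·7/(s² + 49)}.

L⁻¹{7/(s² + 49)} = sin(7t). By the time shift theorem, L⁻¹{e^(-as)F(s)} = u(t-a)f(t-a) with a=5, so L⁻¹{e^(-5s)·7/(s² + 49)} = u(t-5)·sin(7(t-5))

Final answer: u(t-5)·sin(7(t-5))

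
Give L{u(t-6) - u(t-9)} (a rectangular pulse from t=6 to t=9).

L{u(t-a)} = e^(-as)/s. L{u(t-6) - u(t-9)} = (e^(-6s) - e^(-9s))/s

Final answer: (e^(-6s) - e^(-9s))/s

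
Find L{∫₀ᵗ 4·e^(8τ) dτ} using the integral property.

L{∫₀ᵗ f(τ)dτ} = F(s)/s with F(s) = 4/(s-8), so L{∫₀ᵗ 4·e^(8τ) dτ} = 4/(s(s-8))

Final answer: 4/(s(s-8))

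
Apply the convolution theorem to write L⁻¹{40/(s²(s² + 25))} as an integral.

40/(s²(s² + 25)) = (1/s²)·(40/(s² + 25)) = L{t}·L{8·sin(5t)}. So f(t) = t*(8·sin(5t)) = ∫₀ᵗ 8τ·sin(5(t-τ)) dτ

Final answer: ∫₀ᵗ 8τ·sin(5(t-τ)) dτ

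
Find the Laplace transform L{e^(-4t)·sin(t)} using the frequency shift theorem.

Frequency shift: L{e^(at)f(t)} = F(s-a). L{e^(-4t)·sin(t)} = 1/((s+4)² + 1)

Final answer: 1/((s+4)² + 1)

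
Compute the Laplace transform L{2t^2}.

L{2t^2} = 2 · L{t^2} = 2 · 2/s^3 = 4/s^3

Final answer: 4/s^3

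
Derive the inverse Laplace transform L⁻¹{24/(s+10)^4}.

L⁻¹{n!/(s-a)^(n+1)} = t^n·e^(at) with n=3, a=-10. So L⁻¹{6/(s+10)^4} = t^3·e^(-10t), and L⁻¹{24/(s+10)^4} = (24/6)·t^3·e^(-10t) = 4·t^3·e^(-10t)

Final answer: 4·t^3·e^(-10t)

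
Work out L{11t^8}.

L{t^n} = n!/s^(n+1). So L{11t^8} = 11·8!/s^9 = 443520/s^9

Final answer: 443520/s^9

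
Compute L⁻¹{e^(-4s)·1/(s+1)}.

L⁻¹{1/(s+1)} = e^(-t). By the time shift theorem, L⁻¹{e^(-as)F(s)} = u(t-a)f(t-a) with a=4, so L⁻¹{e^(-4s)·1/(s+1)} = u(t-4)·e^(-(t-4))

Final answer: u(t-4)·e^(-(t-4))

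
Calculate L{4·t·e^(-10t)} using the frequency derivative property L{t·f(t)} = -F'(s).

L{e^(-10t)} = 1/(s+10). By frequency derivative: L{t·e^(-10t)} = -d/ds[1/(s+10)] = -(-1)/(s+10)² = 1/(s+10)². Then L{4·t·e^(-10t)} = 4·1/(s+10)² = 4/(s+10)²

Final answer: 4/(s+10)²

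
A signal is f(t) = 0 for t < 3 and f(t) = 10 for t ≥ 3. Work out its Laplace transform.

f(t) = 10·u(t-3). L{u(t-3)} = e^(-3s)/s, so L{f(t)} = 10·e^(-3s)/s

Final answer: 10·e^(-3s)/s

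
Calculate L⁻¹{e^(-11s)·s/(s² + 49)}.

L⁻¹{s/(s² + 49)} = cos(7t). By the time shift theorem, L⁻¹{e^(-as)F(s)} = u(t-a)f(t-a) with a=11, so L⁻¹{e^(-11s)·s/(s² + 49)} = u(t-11)·cos(7(t-11))

Final answer: u(t-11)·cos(7(t-11))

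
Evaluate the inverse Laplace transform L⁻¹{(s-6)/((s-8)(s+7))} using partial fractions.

Using partial fractions, f(t) = (2e^(8t) + 13e^(-7t))/15

Final answer: (2e^(8t) + 13e^(-7t))/15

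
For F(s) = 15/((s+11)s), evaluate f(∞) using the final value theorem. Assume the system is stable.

f(∞) = lim_{s→0} sF(s) = lim_{s→0} 15/(s+11) = 15/11

Final answer: 15/11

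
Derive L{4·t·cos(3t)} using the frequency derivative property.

L{cos(3t)} = s/(s² + 9). Derivative: d/ds[s/(s² + 9)] = [(s² + 9) - s·2s]/(s² + 9)² = (9 - s²)/(s² + 9)². So L{t·cos(3t)} = -F'(s) = (s² - 9)/(s² + 9)². Then L{4·t·cos(3t)} = 4·(s² - 9)/(s² + 9)²

Final answer: 4·(s² - 9)/(s² + 9)²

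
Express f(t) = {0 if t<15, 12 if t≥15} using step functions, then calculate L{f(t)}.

f(t) = 12·u(t-15). L{u(t-15)} = e^(-15s)/s, so L{f(t)} = 12·e^(-15s)/s

Final answer: 12·e^(-15s)/s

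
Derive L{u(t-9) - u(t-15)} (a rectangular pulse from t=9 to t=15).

L{u(t-a)} = e^(-as)/s. L{u(t-9) - u(t-15)} = (e^(-9s) - e^(-15s))/s

Final answer: (e^(-9s) - e^(-15s))/s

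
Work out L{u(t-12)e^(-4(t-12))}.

u(t-a)f(t-a) with f(t)=e^(-4t). L{e^(-4t)} = 1/(s+4). By time shift: e^(-12s)/(s+4)

Final answer: e^(-12s)/(s+4)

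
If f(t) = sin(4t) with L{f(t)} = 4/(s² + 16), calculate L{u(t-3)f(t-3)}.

Time shift theorem: L{u(t-a)f(t-a)} = e^(-as)F(s). Here a=3, F(s) = 4/(s² + 16), so L{u(t-3)f(t-3)} = e^(-3s)·4/(s² + 16)

Final answer: e^(-3s)·4/(s² + 16)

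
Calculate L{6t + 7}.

L{6t + 7} = 6·L{t} + 7·L{1} = 6/s² + 7/s

Final answer: 6/s² + 7/s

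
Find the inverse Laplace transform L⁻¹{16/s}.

L⁻¹{c/s} = c, so L⁻¹{16/s} = 16

Final answer: 16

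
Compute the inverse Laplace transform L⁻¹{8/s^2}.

L⁻¹{n!/s^(n+1)} = t^n with n=1. So L⁻¹{1/s^2} = t, and L⁻¹{8/s^2} = (8/1)·t = 8·t

Final answer: 8·t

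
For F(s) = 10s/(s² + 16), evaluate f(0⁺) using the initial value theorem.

f(0⁺) = lim_{s→∞} s·10s/(s² + 16) = lim_{s→∞} 10s²/(s² + 16) = 10

Final answer: 10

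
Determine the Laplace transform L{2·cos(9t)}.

L{cos(ωt)} = s/(s² + ω²), so L{cos(9t)} = s/(s² + 81). Then L{2·cos(9t)} = 2·s/(s² + 81) = 2s/(s² + 81)

Final answer: 2s/(s² + 81)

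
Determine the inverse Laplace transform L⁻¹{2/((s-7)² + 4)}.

Using frequency shift, L⁻¹{2/((s-7)² + 4)} = e^(7t)·sin(2t)

Final answer: e^(7t)·sin(2t)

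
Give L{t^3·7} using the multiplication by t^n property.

L{7} = 7/s. d^1/ds^1[1/s] = -1/s². d^2/ds^2[1/s] = 2/s^3. d^3/ds^3[1/s] = -6/s^4. So L{t^3} = (-1)^{3}·-6/s^4 = 6/s^4. Then L{t^3·7} = 7·6/s^4 = 42/s^4

Final answer: 42/s^4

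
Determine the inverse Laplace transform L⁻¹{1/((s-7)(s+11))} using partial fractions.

Decompose: A/(s-7) + B/(s+11). A = 1/18, B = -1/18. f(t) = (e^(7t) - e^(-11t))/18

Final answer: (e^(7t) - e^(-11t))/18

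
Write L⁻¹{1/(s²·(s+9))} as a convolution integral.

1/(s²·(s+9)) = (1/s^2)·(1/(s+9)) = L{t}·L{e^(-9t)}. So f(t) = t*e^(-9t) = ∫₀ᵗ τ·e^(-9(t-τ)) dτ

Final answer: ∫₀ᵗ τ·e^(-9(t-τ)) dτ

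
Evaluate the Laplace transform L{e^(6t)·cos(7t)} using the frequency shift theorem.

Frequency shift: L{e^(at)f(t)} = F(s-a). L{e^(6t)·cos(7t)} = (s-6)/((s-6)² + 49)

Final answer: (s-6)/((s-6)² + 49)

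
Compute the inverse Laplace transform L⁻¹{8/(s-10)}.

L⁻¹{1/(s-a)} = e^(at), so L⁻¹{1/(s-10)} = e^(10t), and L⁻¹{8/(s-10)} = 8·e^(10t)

Final answer: 8·e^(10t)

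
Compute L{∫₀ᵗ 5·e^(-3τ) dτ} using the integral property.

L{∫₀ᵗ f(τ)dτ} = F(s)/s with F(s) = 5/(s+3), so L{∫₀ᵗ 5·e^(-3τ) dτ} = 5/(s(s+3))

Final answer: 5/(s(s+3))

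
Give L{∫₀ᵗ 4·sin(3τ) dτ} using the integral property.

L{∫₀ᵗ f(τ)dτ} = F(s)/s with F(s) = 12/(s² + 9), so the result is (12/(s² + 9))/s = 12/(s(s² + 9))

Final answer: 12/(s(s² + 9))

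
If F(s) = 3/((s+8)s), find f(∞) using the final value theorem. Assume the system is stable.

f(∞) = lim_{s→0} sF(s) = lim_{s→0} 3/(s+8) = 3/8

Final answer: 3/8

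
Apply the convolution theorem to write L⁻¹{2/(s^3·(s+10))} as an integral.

2/(s^3·(s+10)) = (2/s^3)·(1/(s+10)) = L{t^2}·L{e^(-10t)}. So f(t) = t^2*e^(-10t) = ∫₀ᵗ τ^2·e^(-10(t-τ)) dτ

Final answer: ∫₀ᵗ τ^2·e^(-10(t-τ)) dτ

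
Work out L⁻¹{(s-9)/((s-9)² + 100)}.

Using frequency shift: L⁻¹{(s-a)/((s-a)² + b²)} = e^(at)cos(bt). Here a=9, b=10

Final answer: e^(9t)·cos(10t)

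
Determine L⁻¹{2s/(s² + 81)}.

This is the form c·s/(s² + a²) with a = 9, c = 2. L⁻¹ = 2·cos(9t)

Final answer: 2·cos(9t)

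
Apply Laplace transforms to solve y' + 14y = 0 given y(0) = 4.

L{y'} + 14L{y} = 0. sY - 4 + 14Y = 0. Y(s+14) = 4. Y = 4/(s+14)

Final answer: y(t) = 4e^(-14t)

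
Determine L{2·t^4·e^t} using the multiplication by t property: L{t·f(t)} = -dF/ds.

Using L{t^n·e^(at)} = n!/(s-a)^(n+1), L{t^4·e^t} = 24/(s-1)^5, so L{2·t^4·e^t} = 2·24/(s-1)^5 = 48/(s-1)^5

Final answer: 48/(s-1)^5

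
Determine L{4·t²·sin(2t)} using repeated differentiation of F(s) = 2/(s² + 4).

F(s) = 2/(s² + 4). F'(s) = -4s/(s² + 4)². F''(s) = -4(4 - 3s²)/(s² + 4)³ = (12s² - 16)/(s² + 4)³. So L{t²·sin(2t)} = (-1)² F''(s) = (12s² - 16)/(s² + 4)³. Then L{4·t²·sin(2t)} = 4·(12s² - 16)/(s² + 4)³ = (48s² - 64)/(s² + 4)³

Final answer: (48s² - 64)/(s² + 4)³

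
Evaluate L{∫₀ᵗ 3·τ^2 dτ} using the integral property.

L{∫₀ᵗ f(τ)dτ} = F(s)/s with f(t) = 3t^2. F(s) = 6/s^3, so L{∫₀ᵗ 3·τ^2 dτ} = (6/s^3)/s = 6/s^4. (Check: ∫₀ᵗ 3·τ^2 dτ = 3t^3/3.)

Final answer: 6/s^4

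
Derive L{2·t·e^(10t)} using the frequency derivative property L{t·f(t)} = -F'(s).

L{e^(10t)} = 1/(s-10). By frequency derivative: L{t·e^(10t)} = -d/ds[1/(s-10)] = -(-1)/(s-10)² = 1/(s-10)². Then L{2·t·e^(10t)} = 2·1/(s-10)² = 2/(s-10)²

Final answer: 2/(s-10)²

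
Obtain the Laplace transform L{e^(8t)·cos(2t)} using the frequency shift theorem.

Frequency shift: L{e^(at)f(t)} = F(s-a). L{e^(8t)·cos(2t)} = (s-8)/((s-8)² + 4)

Final answer: (s-8)/((s-8)² + 4)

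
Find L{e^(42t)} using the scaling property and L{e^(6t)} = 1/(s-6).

Using L{f(at)} = (1/a)F(s/a) with a=7 and f(t) = e^(6t): L{e^(42t)} = (1/7) · 1/((s/7)-6) = (1/7) · 7/(s-42) = 1/(s-42)

Final answer: 1/(s-42)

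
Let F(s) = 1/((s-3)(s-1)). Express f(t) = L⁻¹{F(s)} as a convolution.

1/((s-3)(s-1)) = (1/(s-3))·(1/(s-1)) = L{e^(3t)}·L{e^t}. So f(t) = e^(3t)*e^t = ∫₀ᵗ e^(3τ)·e^(t-τ) dτ

Final answer: ∫₀ᵗ e^(3τ)·e^(t-τ) dτ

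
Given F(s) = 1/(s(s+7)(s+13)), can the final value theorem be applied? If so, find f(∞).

Poles of sF(s) = 1/((s+7)(s+13)) are at s = -7 and s = -13, both in the left half-plane. Theorem applies. f(∞) = lim_{s→0} sF(s) = 1/(7·13) = 1/91

Final answer: 1/91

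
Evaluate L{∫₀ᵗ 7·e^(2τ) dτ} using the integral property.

L{∫₀ᵗ f(τ)dτ} = F(s)/s with F(s) = 7/(s-2), so L{∫₀ᵗ 7·e^(2τ) dτ} = 7/(s(s-2))

Final answer: 7/(s(s-2))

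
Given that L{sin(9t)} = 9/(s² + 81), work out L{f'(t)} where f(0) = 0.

L{f'(t)} = s·F(s) - f(0) = s·9/(s² + 81) - 0 = 9s/(s² + 81)

Final answer: 9s/(s² + 81)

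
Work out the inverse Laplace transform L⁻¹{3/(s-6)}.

L⁻¹{1/(s-a)} = e^(at), so L⁻¹{1/(s-6)} = e^(6t), and L⁻¹{3/(s-6)} = 3·e^(6t)

Final answer: 3·e^(6t)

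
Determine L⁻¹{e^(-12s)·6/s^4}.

L⁻¹{6/s^4} = t^3. By the time shift theorem, L⁻¹{e^(-as)F(s)} = u(t-a)f(t-a) with a=12, so L⁻¹{e^(-12s)·6/s^4} = u(t-12)·(t-12)^3

Final answer: u(t-12)·(t-12)^3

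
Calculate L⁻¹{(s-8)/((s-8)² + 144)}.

Using frequency shift: L⁻¹{(s-a)/((s-a)² + b²)} = e^(at)cos(bt). Here a=8, b=12

Final answer: e^(8t)·cos(12t)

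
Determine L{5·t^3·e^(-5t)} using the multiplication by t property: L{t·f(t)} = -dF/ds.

Using L{t^n·e^(at)} = n!/(s-a)^(n+1), L{t^3·e^(-5t)} = 6/(s+5)^4, so L{5·t^3·e^(-5t)} = 5·6/(s+5)^4 = 30/(s+5)^4

Final answer: 30/(s+5)^4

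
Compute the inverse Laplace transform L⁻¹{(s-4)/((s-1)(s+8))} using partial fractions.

Using partial fractions, f(t) = (-3e^t + 12e^(-8t))/9

Final answer: (-3e^t + 12e^(-8t))/9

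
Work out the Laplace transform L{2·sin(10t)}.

L{sin(ωt)} = ω/(s² + ω²), so L{sin(10t)} = 10/(s² + 100). Then L{2·sin(10t)} = 2·10/(s² + 100) = 20/(s² + 100)

Final answer: 20/(s² + 100)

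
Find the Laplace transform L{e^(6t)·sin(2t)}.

L{e^(at)·sin(ωt)} = ω/((s-a)² + ω²), so L{e^(6t)·sin(2t)} = 2/((s-6)² + 4)

Final answer: 2/((s-6)² + 4)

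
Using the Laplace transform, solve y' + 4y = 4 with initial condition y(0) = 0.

sY + 4Y = 4/s. Y = 4/(s(s+4)). Partial fractions: Y = 1/s - 1/(s+4)

Final answer: y(t) = (1 - e^(-4t))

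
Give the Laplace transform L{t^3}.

L{t^n} = n!/s^(n+1), so L{t^3} = 6/s^4

Final answer: 6/s^4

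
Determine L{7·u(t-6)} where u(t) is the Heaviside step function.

L{u(t-a)} = e^(-as)/s. Here a=6, so L{u(t-6)} = e^(-6s)/s, and L{7·u(t-6)} = 7·e^(-6s)/s

Final answer: 7·e^(-6s)/s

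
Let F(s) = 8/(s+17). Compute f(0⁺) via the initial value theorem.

f(0⁺) = lim_{s→∞} s·8/(s+17) = lim_{s→∞} 8s/(s+17) = 8

Final answer: 8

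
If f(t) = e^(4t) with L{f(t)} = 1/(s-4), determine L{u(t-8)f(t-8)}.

Time shift theorem: L{u(t-a)f(t-a)} = e^(-as)F(s). Here a=8, F(s) = 1/(s-4), so L{u(t-8)f(t-8)} = e^(-8s)·1/(s-4)

Final answer: e^(-8s)·1/(s-4)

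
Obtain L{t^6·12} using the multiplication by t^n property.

L{12} = 12/s. d^1/ds^1[1/s] = -1/s². d^2/ds^2[1/s] = 2/s^3. d^3/ds^3[1/s] = -6/s^4. d^4/ds^4[1/s] = 24/s^5. d^5/ds^5[1/s] = -120/s^6. d^6/ds^6[1/s] = 720/s^7. So L{t^6} = (-1)^{6}·720/s^7 = 720/s^7. Then L{t^6·12} = 12·720/s^7 = 8640/s^7

Final answer: 8640/s^7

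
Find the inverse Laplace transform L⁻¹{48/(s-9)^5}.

L⁻¹{n!/(s-a)^(n+1)} = t^n·e^(at) with n=4, a=9. So L⁻¹{24/(s-9)^5} = t^4·e^(9t), and L⁻¹{48/(s-9)^5} = (48/24)·t^4·e^(9t) = 2·t^4·e^(9t)

Final answer: 2·t^4·e^(9t)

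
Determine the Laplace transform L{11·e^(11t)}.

L{e^(at)} = 1/(s-a), so L{e^(11t)} = 1/(s-11). Then L{11·e^(11t)} = 11/(s-11)

Final answer: 11/(s-11)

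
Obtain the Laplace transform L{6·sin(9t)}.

L{sin(ωt)} = ω/(s² + ω²), so L{sin(9t)} = 9/(s² + 81). Then L{6·sin(9t)} = 6·9/(s² + 81) = 54/(s² + 81)

Final answer: 54/(s² + 81)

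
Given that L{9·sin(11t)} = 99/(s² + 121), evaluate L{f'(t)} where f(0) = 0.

L{f'(t)} = s·F(s) - f(0) = s·99/(s² + 121) - 0 = 99s/(s² + 121)

Final answer: 99s/(s² + 121)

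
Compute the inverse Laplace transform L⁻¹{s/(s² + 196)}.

L⁻¹{s/(s² + 196)} = cos(14t)

Final answer: cos(14t)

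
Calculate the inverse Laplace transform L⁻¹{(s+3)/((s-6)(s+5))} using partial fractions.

Using partial fractions, f(t) = (9e^(6t) + 2e^(-5t))/11

Final answer: (9e^(6t) + 2e^(-5t))/11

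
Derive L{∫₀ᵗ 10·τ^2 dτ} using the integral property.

L{∫₀ᵗ f(τ)dτ} = F(s)/s with f(t) = 10t^2. F(s) = 20/s^3, so L{∫₀ᵗ 10·τ^2 dτ} = (20/s^3)/s = 20/s^4. (Check: ∫₀ᵗ 10·τ^2 dτ = 10t^3/3.)

Final answer: 20/s^4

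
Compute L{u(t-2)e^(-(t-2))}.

u(t-a)f(t-a) with f(t)=e^(-t). L{e^(-t)} = 1/(s+1). By time shift: e^(-2s)/(s+1)

Final answer: e^(-2s)/(s+1)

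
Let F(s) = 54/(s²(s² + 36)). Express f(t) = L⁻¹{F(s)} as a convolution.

54/(s²(s² + 36)) = (1/s²)·(54/(s² + 36)) = L{t}·L{9·sin(6t)}. So f(t) = t*(9·sin(6t)) = ∫₀ᵗ 9τ·sin(6(t-τ)) dτ

Final answer: ∫₀ᵗ 9τ·sin(6(t-τ)) dτ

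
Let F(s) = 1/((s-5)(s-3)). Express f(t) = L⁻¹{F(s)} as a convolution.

1/((s-5)(s-3)) = (1/(s-5))·(1/(s-3)) = L{e^(5t)}·L{e^(3t)}. So f(t) = e^(5t)*e^(3t) = ∫₀ᵗ e^(5τ)·e^(3(t-τ)) dτ

Final answer: ∫₀ᵗ e^(5τ)·e^(3(t-τ)) dτ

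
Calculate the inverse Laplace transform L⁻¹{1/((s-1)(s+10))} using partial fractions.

Decompose: A/(s-1) + B/(s+10). A = 1/11, B = -1/11. f(t) = (e^t - e^(-10t))/11

Final answer: (e^t - e^(-10t))/11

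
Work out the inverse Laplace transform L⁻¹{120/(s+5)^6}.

L⁻¹{n!/(s-a)^(n+1)} = t^n·e^(at), so L⁻¹{120/(s+5)^6} = t^5·e^(-5t)

Final answer: t^5·e^(-5t)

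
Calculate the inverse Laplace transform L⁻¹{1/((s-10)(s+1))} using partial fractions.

Decompose: A/(s-10) + B/(s+1). A = 1/11, B = -1/11. f(t) = (e^(10t) - e^(-t))/11

Final answer: (e^(10t) - e^(-t))/11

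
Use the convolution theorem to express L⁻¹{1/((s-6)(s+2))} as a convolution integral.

1/((s-6)(s+2)) = (1/(s-6))·(1/(s+2)) = L{e^(6t)}·L{e^(-2t)}. So f(t) = e^(6t)*e^(-2t) = ∫₀ᵗ e^(6τ)·e^(-2(t-τ)) dτ

Final answer: ∫₀ᵗ e^(6τ)·e^(-2(t-τ)) dτ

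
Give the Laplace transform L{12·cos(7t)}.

L{cos(ωt)} = s/(s² + ω²), so L{cos(7t)} = s/(s² + 49). Then L{12·cos(7t)} = 12·s/(s² + 49) = 12s/(s² + 49)

Final answer: 12s/(s² + 49)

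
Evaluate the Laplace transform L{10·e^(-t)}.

L{e^(at)} = 1/(s-a), so L{e^(-t)} = 1/(s+1). Then L{10·e^(-t)} = 10/(s+1)

Final answer: 10/(s+1)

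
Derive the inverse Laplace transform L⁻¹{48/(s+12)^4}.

L⁻¹{n!/(s-a)^(n+1)} = t^n·e^(at) with n=3, a=-12. So L⁻¹{6/(s+12)^4} = t^3·e^(-12t), and L⁻¹{48/(s+12)^4} = (48/6)·t^3·e^(-12t) = 8·t^3·e^(-12t)

Final answer: 8·t^3·e^(-12t)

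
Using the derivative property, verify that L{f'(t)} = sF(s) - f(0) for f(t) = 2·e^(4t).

f'(t) = 8e^(4t). Direct: L{f'(t)} = 8/(s-4). Property: s·2/(s-4) - 2 = (2s - 2(s-4))/(s-4) = 8/(s-4). ✓

Final answer: 8/(s-4)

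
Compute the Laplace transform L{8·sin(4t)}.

L{sin(ωt)} = ω/(s² + ω²), so L{sin(4t)} = 4/(s² + 16). Then L{8·sin(4t)} = 8·4/(s² + 16) = 32/(s² + 16)

Final answer: 32/(s² + 16)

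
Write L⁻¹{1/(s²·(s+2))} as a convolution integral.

1/(s²·(s+2)) = (1/s^2)·(1/(s+2)) = L{t}·L{e^(-2t)}. So f(t) = t*e^(-2t) = ∫₀ᵗ τ·e^(-2(t-τ)) dτ

Final answer: ∫₀ᵗ τ·e^(-2(t-τ)) dτ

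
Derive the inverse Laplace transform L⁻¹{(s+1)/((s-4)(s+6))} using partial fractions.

Using partial fractions, f(t) = (5e^(4t) + 5e^(-6t))/10

Final answer: (5e^(4t) + 5e^(-6t))/10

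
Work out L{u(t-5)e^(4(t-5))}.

u(t-a)f(t-a) with f(t)=e^(4t). L{e^(4t)} = 1/(s-4). By time shift: e^(-5s)/(s-4)

Final answer: e^(-5s)/(s-4)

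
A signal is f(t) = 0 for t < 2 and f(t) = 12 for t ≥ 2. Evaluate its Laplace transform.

f(t) = 12·u(t-2). L{u(t-2)} = e^(-2s)/s, so L{f(t)} = 12·e^(-2s)/s

Final answer: 12·e^(-2s)/s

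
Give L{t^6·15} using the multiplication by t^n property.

L{15} = 15/s. d^1/ds^1[1/s] = -1/s². d^2/ds^2[1/s] = 2/s^3. d^3/ds^3[1/s] = -6/s^4. d^4/ds^4[1/s] = 24/s^5. d^5/ds^5[1/s] = -120/s^6. d^6/ds^6[1/s] = 720/s^7. So L{t^6} = (-1)^{6}·720/s^7 = 720/s^7. Then L{t^6·15} = 15·720/s^7 = 10800/s^7

Final answer: 10800/s^7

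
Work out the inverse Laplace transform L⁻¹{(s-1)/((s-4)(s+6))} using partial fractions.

Using partial fractions, f(t) = (3e^(4t) + 7e^(-6t))/10

Final answer: (3e^(4t) + 7e^(-6t))/10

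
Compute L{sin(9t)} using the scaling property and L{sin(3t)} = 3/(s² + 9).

Using L{f(at)} = (1/a)F(s/a) with a=3: L{sin(9t)} = (1/3) · 3/((s/3)² + 9) = (1/3) · 3·9/(s² + 81) = 9/(s² + 81)

Final answer: 9/(s² + 81)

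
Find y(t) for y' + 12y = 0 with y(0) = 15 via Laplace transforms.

L{y'} + 12L{y} = 0. sY - 15 + 12Y = 0. Y(s+12) = 15. Y = 15/(s+12)

Final answer: y(t) = 15e^(-12t)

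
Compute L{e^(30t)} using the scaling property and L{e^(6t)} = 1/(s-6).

Using L{f(at)} = (1/a)F(s/a) with a=5 and f(t) = e^(6t): L{e^(30t)} = (1/5) · 1/((s/5)-6) = (1/5) · 5/(s-30) = 1/(s-30)

Final answer: 1/(s-30)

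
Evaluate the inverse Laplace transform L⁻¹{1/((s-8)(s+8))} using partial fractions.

Decompose: A/(s-8) + B/(s+8). A = 1/16, B = -1/16. f(t) = (e^(8t) - e^(-8t))/16

Final answer: (e^(8t) - e^(-8t))/16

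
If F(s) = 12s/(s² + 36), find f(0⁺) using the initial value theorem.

f(0⁺) = lim_{s→∞} s·12s/(s² + 36) = lim_{s→∞} 12s²/(s² + 36) = 12

Final answer: 12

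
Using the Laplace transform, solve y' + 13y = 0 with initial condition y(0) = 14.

L{y'} + 13L{y} = 0. sY - 14 + 13Y = 0. Y(s+13) = 14. Y = 14/(s+13)

Final answer: y(t) = 14e^(-13t)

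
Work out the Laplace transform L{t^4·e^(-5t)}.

L{t^n·e^(at)} = n!/(s-a)^(n+1), so L{t^4·e^(-5t)} = 24/(s+5)^5

Final answer: 24/(s+5)^5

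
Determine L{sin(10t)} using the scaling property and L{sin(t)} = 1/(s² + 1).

Using L{f(at)} = (1/a)F(s/a) with a=10: L{sin(10t)} = (1/10) · 1/((s/10)² + 1) = (1/10) · 1·100/(s² + 100) = 10/(s² + 100)

Final answer: 10/(s² + 100)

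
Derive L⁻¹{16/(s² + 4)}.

This is the form c·a/(s² + a²) with a = 2, c = 8. L⁻¹ = 8·sin(2t)

Final answer: 8·sin(2t)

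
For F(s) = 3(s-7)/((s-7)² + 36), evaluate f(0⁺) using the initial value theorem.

f(0⁺) = lim_{s→∞} sF(s) = lim_{s→∞} 3s(s-7)/((s-7)² + 36) = 3

Final answer: 3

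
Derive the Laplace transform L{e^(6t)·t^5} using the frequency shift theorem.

L{e^(at)·t^n} = n!/(s-a)^(n+1), so L{e^(6t)·t^5} = 120/(s-6)^6

Final answer: 120/(s-6)^6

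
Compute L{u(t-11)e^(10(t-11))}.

u(t-a)f(t-a) with f(t)=e^(10t). L{e^(10t)} = 1/(s-10). By time shift: e^(-11s)/(s-10)

Final answer: e^(-11s)/(s-10)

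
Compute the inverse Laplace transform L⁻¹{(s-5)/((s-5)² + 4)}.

Using frequency shift, L⁻¹{(s-5)/((s-5)² + 4)} = e^(5t)·cos(2t)

Final answer: e^(5t)·cos(2t)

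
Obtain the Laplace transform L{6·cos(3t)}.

L{cos(ωt)} = s/(s² + ω²), so L{cos(3t)} = s/(s² + 9). Then L{6·cos(3t)} = 6·s/(s² + 9) = 6s/(s² + 9)

Final answer: 6s/(s² + 9)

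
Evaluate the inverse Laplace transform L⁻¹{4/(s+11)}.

L⁻¹{1/(s-a)} = e^(at), so L⁻¹{1/(s+11)} = e^(-11t), and L⁻¹{4/(s+11)} = 4·e^(-11t)

Final answer: 4·e^(-11t)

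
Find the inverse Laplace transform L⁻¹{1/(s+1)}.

L⁻¹{1/(s-a)} = e^(at), so L⁻¹{1/(s+1)} = e^(-t)

Final answer: e^(-t)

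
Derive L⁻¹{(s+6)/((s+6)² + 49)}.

Using frequency shift: L⁻¹{(s-a)/((s-a)² + b²)} = e^(at)cos(bt). Here a=-6, b=7

Final answer: e^(-6t)·cos(7t)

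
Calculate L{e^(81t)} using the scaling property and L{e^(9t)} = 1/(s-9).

Using L{f(at)} = (1/a)F(s/a) with a=9 and f(t) = e^(9t): L{e^(81t)} = (1/9) · 1/((s/9)-9) = (1/9) · 9/(s-81) = 1/(s-81)

Final answer: 1/(s-81)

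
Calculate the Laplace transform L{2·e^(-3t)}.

L{e^(at)} = 1/(s-a), so L{e^(-3t)} = 1/(s+3). Then L{2·e^(-3t)} = 2/(s+3)

Final answer: 2/(s+3)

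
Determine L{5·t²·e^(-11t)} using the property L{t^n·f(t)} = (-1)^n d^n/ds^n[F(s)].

L{e^(-11t)} = 1/(s+11). d/ds[1/(s+11)] = -1/(s+11)². d²/ds²[1/(s+11)] = 2/(s+11)³. So L{t²·e^(-11t)} = (-1)² · 2/(s+11)³ = 2/(s+11)³. Then L{5·t²·e^(-11t)} = 5·2/(s+11)³ = 10/(s+11)³

Final answer: 10/(s+11)³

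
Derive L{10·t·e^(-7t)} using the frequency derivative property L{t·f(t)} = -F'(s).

L{e^(-7t)} = 1/(s+7). By frequency derivative: L{t·e^(-7t)} = -d/ds[1/(s+7)] = -(-1)/(s+7)² = 1/(s+7)². Then L{10·t·e^(-7t)} = 10·1/(s+7)² = 10/(s+7)²

Final answer: 10/(s+7)²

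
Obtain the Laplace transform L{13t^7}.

L{13t^7} = 13 · L{t^7} = 13 · 5040/s^8 = 65520/s^8

Final answer: 65520/s^8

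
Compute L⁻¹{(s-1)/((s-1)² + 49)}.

Using frequency shift: L⁻¹{(s-a)/((s-a)² + b²)} = e^(at)cos(bt). Here a=1, b=7

Final answer: e^t·cos(7t)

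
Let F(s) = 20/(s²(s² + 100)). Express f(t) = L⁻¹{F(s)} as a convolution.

20/(s²(s² + 100)) = (1/s²)·(20/(s² + 100)) = L{t}·L{2·sin(10t)}. So f(t) = t*(2·sin(10t)) = ∫₀ᵗ 2τ·sin(10(t-τ)) dτ

Final answer: ∫₀ᵗ 2τ·sin(10(t-τ)) dτ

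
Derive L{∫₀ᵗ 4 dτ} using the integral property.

L{∫₀ᵗ f(τ)dτ} = F(s)/s with f(t) = 4. F(s) = 4/s, so L{∫₀ᵗ 4 dτ} = (4/s)/s = 4/s². (Check: ∫₀ᵗ 4 dτ = 4t.)

Final answer: 4/s²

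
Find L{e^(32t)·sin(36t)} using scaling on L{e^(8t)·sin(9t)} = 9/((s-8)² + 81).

Scaling with a=4: L{e^(32t)·sin(36t)} = (1/4) · 9/((s/4-8)² + 81). Simplifying: 36/((s-32)² + 1296)

Final answer: 36/((s-32)² + 1296)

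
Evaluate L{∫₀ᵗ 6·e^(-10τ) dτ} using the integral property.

L{∫₀ᵗ f(τ)dτ} = F(s)/s with F(s) = 6/(s+10), so L{∫₀ᵗ 6·e^(-10τ) dτ} = 6/(s(s+10))

Final answer: 6/(s(s+10))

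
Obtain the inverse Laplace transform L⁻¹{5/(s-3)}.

L⁻¹{1/(s-a)} = e^(at), so L⁻¹{1/(s-3)} = e^(3t), and L⁻¹{5/(s-3)} = 5·e^(3t)

Final answer: 5·e^(3t)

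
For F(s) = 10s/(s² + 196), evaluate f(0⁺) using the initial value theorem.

f(0⁺) = lim_{s→∞} s·10s/(s² + 196) = lim_{s→∞} 10s²/(s² + 196) = 10

Final answer: 10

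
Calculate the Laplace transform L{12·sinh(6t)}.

L{sinh(ωt)} = ω/(s² - ω²), so L{sinh(6t)} = 6/(s² - 36). Then L{12·sinh(6t)} = 12·6/(s² - 36) = 72/(s² - 36)

Final answer: 72/(s² - 36)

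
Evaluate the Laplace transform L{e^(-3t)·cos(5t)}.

L{e^(at)·cos(ωt)} = (s-a)/((s-a)² + ω²), so L{e^(-3t)·cos(5t)} = (s+3)/((s+3)² + 25)

Final answer: (s+3)/((s+3)² + 25)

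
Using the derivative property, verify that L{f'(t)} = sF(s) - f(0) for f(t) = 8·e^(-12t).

f'(t) = -96e^(-12t). Direct: L{f'(t)} = -96/(s+12). Property: s·8/(s+12) - 8 = (8s - 8(s+12))/(s+12) = -96/(s+12). ✓

Final answer: -96/(s+12)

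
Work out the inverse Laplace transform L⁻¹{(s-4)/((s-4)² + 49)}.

Using frequency shift, L⁻¹{(s-4)/((s-4)² + 49)} = e^(4t)·cos(7t)

Final answer: e^(4t)·cos(7t)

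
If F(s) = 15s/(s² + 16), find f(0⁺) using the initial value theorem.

f(0⁺) = lim_{s→∞} s·15s/(s² + 16) = lim_{s→∞} 15s²/(s² + 16) = 15

Final answer: 15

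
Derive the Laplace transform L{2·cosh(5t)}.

L{cosh(ωt)} = s/(s² - ω²), so L{cosh(5t)} = s/(s² - 25). Then L{2·cosh(5t)} = 2·s/(s² - 25) = 2s/(s² - 25)

Final answer: 2s/(s² - 25)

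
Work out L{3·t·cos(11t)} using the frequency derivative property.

L{cos(11t)} = s/(s² + 121). Derivative: d/ds[s/(s² + 121)] = [(s² + 121) - s·2s]/(s² + 121)² = (121 - s²)/(s² + 121)². So L{t·cos(11t)} = -F'(s) = (s² - 121)/(s² + 121)². Then L{3·t·cos(11t)} = 3·(s² - 121)/(s² + 121)²

Final answer: 3·(s² - 121)/(s² + 121)²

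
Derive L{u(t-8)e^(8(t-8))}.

u(t-a)f(t-a) with f(t)=e^(8t). L{e^(8t)} = 1/(s-8). By time shift: e^(-8s)/(s-8)

Final answer: e^(-8s)/(s-8)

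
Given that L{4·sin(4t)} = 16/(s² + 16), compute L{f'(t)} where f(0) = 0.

L{f'(t)} = s·F(s) - f(0) = s·16/(s² + 16) - 0 = 16s/(s² + 16)

Final answer: 16s/(s² + 16)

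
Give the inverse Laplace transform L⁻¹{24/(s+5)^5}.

L⁻¹{n!/(s-a)^(n+1)} = t^n·e^(at), so L⁻¹{24/(s+5)^5} = t^4·e^(-5t)

Final answer: t^4·e^(-5t)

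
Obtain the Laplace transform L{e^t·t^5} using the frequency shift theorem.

L{e^(at)·t^n} = n!/(s-a)^(n+1), so L{e^t·t^5} = 120/(s-1)^6

Final answer: 120/(s-1)^6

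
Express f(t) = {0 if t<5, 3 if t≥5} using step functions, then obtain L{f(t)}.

f(t) = 3·u(t-5). L{u(t-5)} = e^(-5s)/s, so L{f(t)} = 3·e^(-5s)/s

Final answer: 3·e^(-5s)/s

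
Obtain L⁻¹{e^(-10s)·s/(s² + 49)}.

L⁻¹{s/(s² + 49)} = cos(7t). By the time shift theorem, L⁻¹{e^(-as)F(s)} = u(t-a)f(t-a) with a=10, so L⁻¹{e^(-10s)·s/(s² + 49)} = u(t-10)·cos(7(t-10))

Final answer: u(t-10)·cos(7(t-10))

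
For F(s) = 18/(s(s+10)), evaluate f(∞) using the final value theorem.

f(∞) = lim_{s→0} s·18/(s(s+10)) = lim_{s→0} 18/(s+10) = 18/10 = 9/5

Final answer: 9/5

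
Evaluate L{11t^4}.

L{t^n} = n!/s^(n+1). So L{11t^4} = 11·4!/s^5 = 264/s^5

Final answer: 264/s^5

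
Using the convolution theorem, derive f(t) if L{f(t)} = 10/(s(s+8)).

10/(s(s+8)) = (10/s)·(1/(s+8)) = L{10}·L{e^(-8t)}. By convolution, f(t) = 10*e^(-8t) = ∫₀ᵗ 10·e^(-8τ) dτ = 10·(1 - e^(-8t))/8

Final answer: 10·(1 - e^(-8t))/8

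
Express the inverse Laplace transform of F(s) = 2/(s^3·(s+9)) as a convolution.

2/(s^3·(s+9)) = (2/s^3)·(1/(s+9)) = L{t^2}·L{e^(-9t)}. So f(t) = t^2*e^(-9t) = ∫₀ᵗ τ^2·e^(-9(t-τ)) dτ

Final answer: ∫₀ᵗ τ^2·e^(-9(t-τ)) dτ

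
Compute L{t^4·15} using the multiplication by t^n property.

L{15} = 15/s. d^1/ds^1[1/s] = -1/s². d^2/ds^2[1/s] = 2/s^3. d^3/ds^3[1/s] = -6/s^4. d^4/ds^4[1/s] = 24/s^5. So L{t^4} = (-1)^{4}·24/s^5 = 24/s^5. Then L{t^4·15} = 15·24/s^5 = 360/s^5

Final answer: 360/s^5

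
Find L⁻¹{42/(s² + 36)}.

This is the form c·a/(s² + a²) with a = 6, c = 7. L⁻¹ = 7·sin(6t)

Final answer: 7·sin(6t)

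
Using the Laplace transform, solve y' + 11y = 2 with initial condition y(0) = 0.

sY + 11Y = 2/s. Y = 2/(s(s+11)). Partial fractions: Y = 2/11/s - 2/11/(s+11)

Final answer: y(t) = 2/11(1 - e^(-11t))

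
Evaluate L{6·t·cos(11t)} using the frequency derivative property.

L{cos(11t)} = s/(s² + 121). Derivative: d/ds[s/(s² + 121)] = [(s² + 121) - s·2s]/(s² + 121)² = (121 - s²)/(s² + 121)². So L{t·cos(11t)} = -F'(s) = (s² - 121)/(s² + 121)². Then L{6·t·cos(11t)} = 6·(s² - 121)/(s² + 121)²

Final answer: 6·(s² - 121)/(s² + 121)²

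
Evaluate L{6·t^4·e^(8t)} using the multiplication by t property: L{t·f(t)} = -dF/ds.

Using L{t^n·e^(at)} = n!/(s-a)^(n+1), L{t^4·e^(8t)} = 24/(s-8)^5, so L{6·t^4·e^(8t)} = 6·24/(s-8)^5 = 144/(s-8)^5

Final answer: 144/(s-8)^5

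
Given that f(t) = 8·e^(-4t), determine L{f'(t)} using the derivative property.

f(0) = 8, F(s) = 8/(s+4). L{f'(t)} = s·F(s) - f(0) = 8s/(s+4) - 8 = (8s - 8(s+4))/(s+4) = -32/(s+4)

Final answer: -32/(s+4)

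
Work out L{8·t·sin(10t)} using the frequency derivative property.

L{sin(10t)} = 10/(s² + 100). By L{t·f(t)} = -F'(s): -d/ds[10/(s² + 100)] = -(10)·(-2s)/(s² + 100)² = 20s/(s² + 100)². Then L{8·t·sin(10t)} = 8·20s/(s² + 100)² = 160s/(s² + 100)²

Final answer: 160s/(s² + 100)²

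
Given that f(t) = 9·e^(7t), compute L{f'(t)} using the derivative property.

f(0) = 9, F(s) = 9/(s-7). L{f'(t)} = s·F(s) - f(0) = 9s/(s-7) - 9 = (9s - 9(s-7))/(s-7) = 63/(s-7)

Final answer: 63/(s-7)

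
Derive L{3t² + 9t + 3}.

L{3t² + 9t + 3} = 3·2/s³ + 9/s² + 3/s = 6/s³ + 9/s² + 3/s

Final answer: 6/s³ + 9/s² + 3/s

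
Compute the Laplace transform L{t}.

L{t^n} = n!/s^(n+1), so L{t} = 1/s^2

Final answer: 1/s^2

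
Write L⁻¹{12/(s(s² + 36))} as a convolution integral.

12/(s(s² + 36)) = (1/s)·(12/(s² + 36)) = L{1}·L{2·sin(6t)}. So f(t) = 1*(2·sin(6t)) = ∫₀ᵗ 2·sin(6τ) dτ

Final answer: ∫₀ᵗ 2·sin(6τ) dτ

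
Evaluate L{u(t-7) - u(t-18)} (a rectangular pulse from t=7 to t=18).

L{u(t-a)} = e^(-as)/s. L{u(t-7) - u(t-18)} = (e^(-7s) - e^(-18s))/s

Final answer: (e^(-7s) - e^(-18s))/s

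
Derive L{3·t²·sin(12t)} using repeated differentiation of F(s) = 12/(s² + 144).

F(s) = 12/(s² + 144). F'(s) = -24s/(s² + 144)². F''(s) = -24(144 - 3s²)/(s² + 144)³ = (72s² - 3456)/(s² + 144)³. So L{t²·sin(12t)} = (-1)² F''(s) = (72s² - 3456)/(s² + 144)³. Then L{3·t²·sin(12t)} = 3·(72s² - 3456)/(s² + 144)³ = (216s² - 10368)/(s² + 144)³

Final answer: (216s² - 10368)/(s² + 144)³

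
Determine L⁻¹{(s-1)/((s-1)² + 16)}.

Using frequency shift: L⁻¹{(s-a)/((s-a)² + b²)} = e^(at)cos(bt). Here a=1, b=4

Final answer: e^t·cos(4t)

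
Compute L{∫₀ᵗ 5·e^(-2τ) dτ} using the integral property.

L{∫₀ᵗ f(τ)dτ} = F(s)/s with F(s) = 5/(s+2), so L{∫₀ᵗ 5·e^(-2τ) dτ} = 5/(s(s+2))

Final answer: 5/(s(s+2))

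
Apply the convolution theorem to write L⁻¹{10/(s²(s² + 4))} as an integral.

10/(s²(s² + 4)) = (1/s²)·(10/(s² + 4)) = L{t}·L{5·sin(2t)}. So f(t) = t*(5·sin(2t)) = ∫₀ᵗ 5τ·sin(2(t-τ)) dτ

Final answer: ∫₀ᵗ 5τ·sin(2(t-τ)) dτ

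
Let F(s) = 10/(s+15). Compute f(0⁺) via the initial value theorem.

f(0⁺) = lim_{s→∞} s·10/(s+15) = lim_{s→∞} 10s/(s+15) = 10

Final answer: 10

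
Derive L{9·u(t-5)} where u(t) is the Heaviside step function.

L{u(t-a)} = e^(-as)/s. Here a=5, so L{u(t-5)} = e^(-5s)/s, and L{9·u(t-5)} = 9·e^(-5s)/s

Final answer: 9·e^(-5s)/s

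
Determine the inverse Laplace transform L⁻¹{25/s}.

L⁻¹{c/s} = c, so L⁻¹{25/s} = 25

Final answer: 25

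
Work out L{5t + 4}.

L{5t + 4} = 5·L{t} + 4·L{1} = 5/s² + 4/s

Final answer: 5/s² + 4/s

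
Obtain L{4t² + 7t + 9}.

L{4t² + 7t + 9} = 4·2/s³ + 7/s² + 9/s = 8/s³ + 7/s² + 9/s

Final answer: 8/s³ + 7/s² + 9/s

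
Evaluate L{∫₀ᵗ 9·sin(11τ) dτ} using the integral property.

L{∫₀ᵗ f(τ)dτ} = F(s)/s with F(s) = 99/(s² + 121), so the result is (99/(s² + 121))/s = 99/(s(s² + 121))

Final answer: 99/(s(s² + 121))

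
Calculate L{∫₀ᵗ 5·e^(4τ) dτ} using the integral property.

L{∫₀ᵗ f(τ)dτ} = F(s)/s with F(s) = 5/(s-4), so L{∫₀ᵗ 5·e^(4τ) dτ} = 5/(s(s-4))

Final answer: 5/(s(s-4))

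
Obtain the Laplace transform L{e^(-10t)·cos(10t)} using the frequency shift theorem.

Frequency shift: L{e^(at)f(t)} = F(s-a). L{e^(-10t)·cos(10t)} = (s+10)/((s+10)² + 100)

Final answer: (s+10)/((s+10)² + 100)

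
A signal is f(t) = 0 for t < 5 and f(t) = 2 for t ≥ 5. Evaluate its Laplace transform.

f(t) = 2·u(t-5). L{u(t-5)} = e^(-5s)/s, so L{f(t)} = 2·e^(-5s)/s

Final answer: 2·e^(-5s)/s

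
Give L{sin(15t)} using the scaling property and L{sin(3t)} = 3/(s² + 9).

Using L{f(at)} = (1/a)F(s/a) with a=5: L{sin(15t)} = (1/5) · 3/((s/5)² + 9) = (1/5) · 3·25/(s² + 225) = 15/(s² + 225)

Final answer: 15/(s² + 225)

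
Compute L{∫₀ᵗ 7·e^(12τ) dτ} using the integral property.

L{∫₀ᵗ f(τ)dτ} = F(s)/s with F(s) = 7/(s-12), so L{∫₀ᵗ 7·e^(12τ) dτ} = 7/(s(s-12))

Final answer: 7/(s(s-12))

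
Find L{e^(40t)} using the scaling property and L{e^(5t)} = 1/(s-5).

Using L{f(at)} = (1/a)F(s/a) with a=8 and f(t) = e^(5t): L{e^(40t)} = (1/8) · 1/((s/8)-5) = (1/8) · 8/(s-40) = 1/(s-40)

Final answer: 1/(s-40)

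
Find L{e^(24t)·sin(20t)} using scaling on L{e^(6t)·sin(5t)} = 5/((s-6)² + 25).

Scaling with a=4: L{e^(24t)·sin(20t)} = (1/4) · 5/((s/4-6)² + 25). Simplifying: 20/((s-24)² + 400)

Final answer: 20/((s-24)² + 400)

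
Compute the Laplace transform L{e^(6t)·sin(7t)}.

L{e^(at)·sin(ωt)} = ω/((s-a)² + ω²), so L{e^(6t)·sin(7t)} = 7/((s-6)² + 49)

Final answer: 7/((s-6)² + 49)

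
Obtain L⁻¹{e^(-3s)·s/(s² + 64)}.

L⁻¹{s/(s² + 64)} = cos(8t). By the time shift theorem, L⁻¹{e^(-as)F(s)} = u(t-a)f(t-a) with a=3, so L⁻¹{e^(-3s)·s/(s² + 64)} = u(t-3)·cos(8(t-3))

Final answer: u(t-3)·cos(8(t-3))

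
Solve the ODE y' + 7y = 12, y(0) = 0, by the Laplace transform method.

sY + 7Y = 12/s. Y = 12/(s(s+7)). Partial fractions: Y = 12/7/s - 12/7/(s+7)

Final answer: y(t) = 12/7(1 - e^(-7t))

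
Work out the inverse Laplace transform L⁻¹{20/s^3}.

L⁻¹{n!/s^(n+1)} = t^n with n=2. So L⁻¹{2/s^3} = t^2, and L⁻¹{20/s^3} = (20/2)·t^2 = 10·t^2

Final answer: 10·t^2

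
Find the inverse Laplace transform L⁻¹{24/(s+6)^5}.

L⁻¹{n!/(s-a)^(n+1)} = t^n·e^(at), so L⁻¹{24/(s+6)^5} = t^4·e^(-6t)

Final answer: t^4·e^(-6t)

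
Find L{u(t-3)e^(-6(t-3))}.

u(t-a)f(t-a) with f(t)=e^(-6t). L{e^(-6t)} = 1/(s+6). By time shift: e^(-3s)/(s+6)

Final answer: e^(-3s)/(s+6)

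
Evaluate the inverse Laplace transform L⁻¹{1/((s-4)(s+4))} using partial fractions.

Decompose: A/(s-4) + B/(s+4). A = 1/8, B = -1/8. f(t) = (e^(4t) - e^(-4t))/8

Final answer: (e^(4t) - e^(-4t))/8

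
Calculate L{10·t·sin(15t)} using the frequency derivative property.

L{sin(15t)} = 15/(s² + 225). By L{t·f(t)} = -F'(s): -d/ds[15/(s² + 225)] = -(15)·(-2s)/(s² + 225)² = 30s/(s² + 225)². Then L{10·t·sin(15t)} = 10·30s/(s² + 225)² = 300s/(s² + 225)²

Final answer: 300s/(s² + 225)²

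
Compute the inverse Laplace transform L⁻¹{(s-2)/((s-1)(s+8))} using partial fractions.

Using partial fractions, f(t) = (-e^t + 10e^(-8t))/9

Final answer: (-e^t + 10e^(-8t))/9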